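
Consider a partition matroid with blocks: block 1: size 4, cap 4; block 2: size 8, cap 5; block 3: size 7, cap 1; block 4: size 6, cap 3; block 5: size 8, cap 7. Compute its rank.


Rank of a partition matroid = sum of min(|Si|, ci) for each block.
= min(4,4) + min(8,5) + min(7,1) + min(6,3) + min(8,7)
= 4 + 5 + 1 + 3 + 7
= 20.

20


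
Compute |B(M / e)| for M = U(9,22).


Contracting e from U(9,22) gives U(8,21).
Bases of U(8,21) = C(21,8) = 203490.

203490


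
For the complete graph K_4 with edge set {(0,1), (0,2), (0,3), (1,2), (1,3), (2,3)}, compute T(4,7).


T(K_4; x,y) = x^3 + 3x^2 + 4xy + 2x + y^3 + 3y^2 + 2y.
Substituting x=4, y=7:
= 64 + 48 + 112 + 8 + 343 + 147 + 14
= 736.

736


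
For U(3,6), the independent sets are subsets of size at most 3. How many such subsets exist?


Independent sets of U(3,6) are all subsets of size <= 3.
Count = C(6,0) + C(6,1) + C(6,2) + C(6,3)
     = 1 + 6 + 15 + 20
     = 42.

42


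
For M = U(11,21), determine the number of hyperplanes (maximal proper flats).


Hyperplanes of U(11,21) are flats of rank 10.
In a uniform matroid, these are exactly the (10)-element subsets.
Count = C(21,10) = 352716.

352716


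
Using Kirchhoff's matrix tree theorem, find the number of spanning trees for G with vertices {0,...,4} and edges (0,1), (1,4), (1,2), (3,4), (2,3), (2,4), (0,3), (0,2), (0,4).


By Kirchhoff's matrix tree theorem, the number of spanning trees equals
the determinant of any cofactor of the Laplacian matrix L.
G has 5 vertices and 9 edges.
Computing the (4 x 4) cofactor determinant gives 75.

75


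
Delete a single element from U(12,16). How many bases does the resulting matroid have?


Deleting e from U(12,16) gives U(12,15) since n > r.
Bases of U(12,15) = C(15,12) = 455.

455


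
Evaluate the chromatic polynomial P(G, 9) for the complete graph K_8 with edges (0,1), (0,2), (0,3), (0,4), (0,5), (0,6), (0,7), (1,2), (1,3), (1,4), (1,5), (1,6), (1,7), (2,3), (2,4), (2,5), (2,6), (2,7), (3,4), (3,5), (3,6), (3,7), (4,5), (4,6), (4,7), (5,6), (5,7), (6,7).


P(K_8, k) = k(k-1)(k-2)...(k-7).
P(9) = (9) * (8) * (7) * (6) * (5) * (4) * (3) * (2) = 362880.

362880


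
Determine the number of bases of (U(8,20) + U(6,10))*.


(M1+M2)* = M1* + M2*.
M1* = U(12,20), bases: C(20,12) = 125970.
M2* = U(4,10), bases: C(10,4) = 210.
|B(M*)| = 125970 * 210 = 26453700.

26453700


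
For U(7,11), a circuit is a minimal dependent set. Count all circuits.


In U(7,11), circuits are the (8)-element subsets.
Any set of 8 elements is dependent, and removing any one element gives
an independent set of size 7, so it is a minimal dependent set.
Number of circuits = C(11,8) = 11! / (8! * 3!) = 165.

165


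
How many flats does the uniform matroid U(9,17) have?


Flats of U(9,17): every subset of size < 9 is a flat, plus E itself.
Count = C(17,0) + C(17,1) + C(17,2) + C(17,3) + C(17,4) + C(17,5) + C(17,6) + C(17,7) + C(17,8) + 1
     = 1 + 17 + 136 + 680 + 2380 + 6188 + 12376 + 19448 + 24310 + 1
     = 65537.

65537


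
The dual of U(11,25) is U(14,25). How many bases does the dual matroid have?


The dual of U(r,n) is U(n-r, n) = U(14,25).
Bases of U(14,25) are all (14)-element subsets.
|B(M*)| = C(25,14) = 25! / (14! * 11!) = 4457400.

4457400


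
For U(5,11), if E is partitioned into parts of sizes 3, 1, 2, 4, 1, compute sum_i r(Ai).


r(Ai) = min(|Ai|, 5) for each part.
Sum = min(3,5) + min(1,5) + min(2,5) + min(4,5) + min(1,5)
    = 3 + 1 + 2 + 4 + 1
    = 11.

11


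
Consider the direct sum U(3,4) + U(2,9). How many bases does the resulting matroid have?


Bases of a direct sum M1 + M2: |B| = |B(M1)| * |B(M2)|.
|B(U(3,4))| = C(4,3) = 4.
|B(U(2,9))| = C(9,2) = 36.
Total bases = 4 * 36 = 144.

144


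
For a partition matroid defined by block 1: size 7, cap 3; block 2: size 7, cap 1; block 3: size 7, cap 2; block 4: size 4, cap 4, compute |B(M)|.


A basis picks exactly ci elements from block i.
Number of bases = product of C(|Si|, ci).
= C(7,3) * C(7,1) * C(7,2) * C(4,4)
= 35 * 7 * 21 * 1
= 5145.

5145


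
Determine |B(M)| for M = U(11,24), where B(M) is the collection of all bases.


Bases of U(11,24) are all 11-element subsets of the 24-element ground set.
Number of bases = C(24,11).
C(24,11) = 2496144.

2496144


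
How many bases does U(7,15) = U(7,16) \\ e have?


Deleting e from U(7,16) gives U(7,15) since n > r.
Bases of U(7,15) = C(15,7) = 15! / (7! * 8!) = 6435.

6435


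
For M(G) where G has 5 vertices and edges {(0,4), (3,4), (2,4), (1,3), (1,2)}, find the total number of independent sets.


An independent set in a graphic matroid is an acyclic edge subset.
G has 5 vertices and 5 edges.
Enumerate all 2^5 = 32 subsets, checking for acyclicity.
Total independent sets = 30.

30


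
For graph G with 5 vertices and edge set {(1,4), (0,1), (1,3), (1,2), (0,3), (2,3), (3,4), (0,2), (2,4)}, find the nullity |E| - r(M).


Cycle rank (nullity) = |E| - r(M) = |E| - (|V| - c).
|E| = 9, |V| = 5, c = 1.
Nullity = 9 - (5 - 1) = 9 - 4 = 5.

5


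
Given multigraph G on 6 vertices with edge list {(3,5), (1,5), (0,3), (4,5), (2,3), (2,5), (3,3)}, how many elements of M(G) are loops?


In a graphic matroid, a loop is a self-loop edge (u,u) with rank 0.
Examining all 7 edges for self-loops...
Self-loops found: (3,3)
Number of loops = 1.

1


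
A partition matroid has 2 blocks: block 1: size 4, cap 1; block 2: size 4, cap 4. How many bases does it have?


A basis picks exactly ci elements from block i.
Number of bases = product of C(|Si|, ci).
= C(4,1) * C(4,4)
= 4 * 1
= 4.

4


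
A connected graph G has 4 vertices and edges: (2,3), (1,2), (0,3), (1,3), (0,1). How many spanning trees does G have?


By Kirchhoff's matrix tree theorem, the number of spanning trees equals
the determinant of any cofactor of the Laplacian matrix L.
G has 4 vertices and 5 edges.
Computing the (3 x 3) cofactor determinant gives 8.

8


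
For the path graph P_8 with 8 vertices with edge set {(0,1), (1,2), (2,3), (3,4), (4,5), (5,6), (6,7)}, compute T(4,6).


A path on 8 vertices is a tree with 7 edges.
T(x,y) = x^(7) for any tree.
T(4,6) = 4^7 = 16384.

16384


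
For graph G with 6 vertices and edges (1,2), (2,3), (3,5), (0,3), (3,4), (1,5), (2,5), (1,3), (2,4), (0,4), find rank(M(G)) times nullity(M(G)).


r(M) = |V| - c = 6 - 1 = 5.
nullity = |E| - r(M) = 10 - 5 = 5.
Product = 5 * 5 = 25.

25


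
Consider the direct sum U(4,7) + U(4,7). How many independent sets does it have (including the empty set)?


For a direct sum, |I(M1+M2)| = |I(M1)| * |I(M2)|.
|I(U(4,7))| = sum C(7,k) for k=0..4 = 99.
|I(U(4,7))| = sum C(7,k) for k=0..4 = 99.
Total = 99 * 99 = 9801.

9801


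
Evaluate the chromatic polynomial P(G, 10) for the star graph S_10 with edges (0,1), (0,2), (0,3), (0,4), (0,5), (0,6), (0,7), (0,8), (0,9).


P(tree, k) = k * (k-1)^(9) for any tree on 10 vertices.
P(10) = 10 * 9^9 = 10 * 387420489 = 3874204890.

3874204890


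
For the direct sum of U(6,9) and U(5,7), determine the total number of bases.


Bases of a direct sum M1 + M2: |B| = |B(M1)| * |B(M2)|.
|B(U(6,9))| = C(9,6) = 84.
|B(U(5,7))| = C(7,5) = 21.
Total bases = 84 * 21 = 1764.

1764


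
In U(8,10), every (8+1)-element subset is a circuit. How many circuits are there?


In U(8,10), circuits are the (9)-element subsets.
Any set of 9 elements is dependent, and removing any one element gives
an independent set of size 8, so it is a minimal dependent set.
Number of circuits = C(10,9) = 10! / (9! * 1!) = 10.

10


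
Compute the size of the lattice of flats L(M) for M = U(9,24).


Flats of U(9,24): every subset of size < 9 is a flat, plus E itself.
Count = C(24,0) + C(24,1) + C(24,2) + C(24,3) + C(24,4) + C(24,5) + C(24,6) + C(24,7) + C(24,8) + 1
     = 1 + 24 + 276 + 2024 + 10626 + 42504 + 134596 + 346104 + 735471 + 1
     = 1271627.

1271627


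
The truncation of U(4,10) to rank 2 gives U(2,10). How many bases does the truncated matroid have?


Truncating U(4,10) to rank 2 gives U(2,10).
Bases of U(2,10) are all 2-element subsets of 10 elements.
Number of bases = C(10,2) = 10! / (2! * 8!) = 45.

45


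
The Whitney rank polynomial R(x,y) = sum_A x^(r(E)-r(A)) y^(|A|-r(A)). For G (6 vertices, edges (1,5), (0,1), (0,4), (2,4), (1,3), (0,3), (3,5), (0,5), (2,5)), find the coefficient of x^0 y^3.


R(x,y) = sum over A in 2^E of x^(r(E)-r(A)) * y^(|A|-r(A)).
G has 6 vertices, 9 edges. r(E) = 5.
Enumerate all 2^9 = 512 subsets.
Count subsets with r(E)-r(A)=0 and |A|-r(A)=3: 9.

9


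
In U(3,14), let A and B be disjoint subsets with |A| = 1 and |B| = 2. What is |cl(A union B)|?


|A union B| = 1 + 2 = 3 (disjoint).
In U(3,14), cl(S) = S if |S| < 3, else cl(S) = E.
Since 3 >= 3, cl(A union B) = E.
|cl(A union B)| = 14.

14


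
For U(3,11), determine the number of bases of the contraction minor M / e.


Contracting e from U(3,11) gives U(2,10).
Bases of U(2,10) = C(10,2) = (10 * 9) / (1 * 2) = 45.

45


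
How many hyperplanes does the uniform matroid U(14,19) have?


Hyperplanes of U(14,19) are flats of rank 13.
In a uniform matroid, these are exactly the (13)-element subsets.
Count = C(19,13) = 27132.

27132


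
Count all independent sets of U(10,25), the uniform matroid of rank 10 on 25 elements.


Independent sets of U(10,25) are all subsets of size <= 10.
Count = C(25,0) + C(25,1) + C(25,2) + C(25,3) + C(25,4) + C(25,5) + C(25,6) + C(25,7) + C(25,8) + C(25,9) + C(25,10)
     = 1 + 25 + 300 + 2300 + 12650 + 53130 + 177100 + 480700 + 1081575 + 2042975 + 3268760
     = 7119516.

7119516


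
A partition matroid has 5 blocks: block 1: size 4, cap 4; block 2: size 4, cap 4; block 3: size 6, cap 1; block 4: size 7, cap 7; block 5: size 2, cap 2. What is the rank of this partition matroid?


Rank of a partition matroid = sum of min(|Si|, ci) for each block.
= min(4,4) + min(4,4) + min(6,1) + min(7,7) + min(2,2)
= 4 + 4 + 1 + 7 + 2
= 18.

18


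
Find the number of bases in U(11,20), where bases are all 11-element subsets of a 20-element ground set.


Bases of U(11,20) are all 11-element subsets of the 20-element ground set.
Number of bases = C(20,11).
C(20,11) = 20! / (11! * 9!) = 167960.

167960


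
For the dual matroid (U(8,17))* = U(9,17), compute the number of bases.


The dual of U(r,n) is U(n-r, n) = U(9,17).
Bases of U(9,17) are all (9)-element subsets.
|B(M*)| = C(17,9) = 24310.

24310


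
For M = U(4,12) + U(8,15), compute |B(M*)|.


(M1+M2)* = M1* + M2*.
M1* = U(8,12), bases: C(12,8) = 495.
M2* = U(7,15), bases: C(15,7) = 6435.
|B(M*)| = 495 * 6435 = 3185325.

3185325


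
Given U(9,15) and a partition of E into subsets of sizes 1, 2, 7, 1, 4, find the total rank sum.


r(Ai) = min(|Ai|, 9) for each part.
Sum = min(1,9) + min(2,9) + min(7,9) + min(1,9) + min(4,9)
    = 1 + 2 + 7 + 1 + 4
    = 15.

15


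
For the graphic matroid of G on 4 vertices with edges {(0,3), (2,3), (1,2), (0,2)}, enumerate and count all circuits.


A circuit in a graphic matroid = edge set of a simple cycle.
G has 4 vertices and 4 edges.
Enumerating all minimal edge subsets forming cycles...
Total circuits found: 1.

1


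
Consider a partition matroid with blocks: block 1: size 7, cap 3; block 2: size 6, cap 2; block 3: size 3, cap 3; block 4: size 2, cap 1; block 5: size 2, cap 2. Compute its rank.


Rank of a partition matroid = sum of min(|Si|, ci) for each block.
= min(7,3) + min(6,2) + min(3,3) + min(2,1) + min(2,2)
= 3 + 2 + 3 + 1 + 2
= 11.

11


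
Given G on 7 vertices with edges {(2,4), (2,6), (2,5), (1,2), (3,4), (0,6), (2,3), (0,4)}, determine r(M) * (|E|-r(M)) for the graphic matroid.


r(M) = |V| - c = 7 - 1 = 6.
nullity = |E| - r(M) = 8 - 6 = 2.
Product = 6 * 2 = 12.

12


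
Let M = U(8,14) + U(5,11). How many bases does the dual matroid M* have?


(M1+M2)* = M1* + M2*.
M1* = U(6,14), bases: C(14,6) = 3003.
M2* = U(6,11), bases: C(11,6) = 462.
|B(M*)| = 3003 * 462 = 1387386.

1387386


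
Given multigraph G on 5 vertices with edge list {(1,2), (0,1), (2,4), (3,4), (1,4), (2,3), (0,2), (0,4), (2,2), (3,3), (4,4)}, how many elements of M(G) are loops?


In a graphic matroid, a loop is a self-loop edge (u,u) with rank 0.
Examining all 11 edges for self-loops...
Self-loops found: (2,2), (3,3), (4,4)
Number of loops = 3.

3


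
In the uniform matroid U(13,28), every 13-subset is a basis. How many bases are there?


Bases of U(13,28) are all 13-element subsets of the 28-element ground set.
Number of bases = C(28,13).
(28 choose 13) = 37442160.

37442160


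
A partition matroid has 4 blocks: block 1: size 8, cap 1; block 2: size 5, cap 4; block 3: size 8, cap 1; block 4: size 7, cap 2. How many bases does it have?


A basis picks exactly ci elements from block i.
Number of bases = product of C(|Si|, ci).
= C(8,1) * C(5,4) * C(8,1) * C(7,2)
= 8 * 5 * 8 * 21
= 6720.

6720


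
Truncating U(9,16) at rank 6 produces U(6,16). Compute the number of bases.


Truncating U(9,16) to rank 6 gives U(6,16).
Bases of U(6,16) are all 6-element subsets of 16 elements.
Number of bases = C(16,6) = 8008.

8008


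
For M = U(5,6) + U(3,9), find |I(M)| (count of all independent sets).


For a direct sum, |I(M1+M2)| = |I(M1)| * |I(M2)|.
|I(U(5,6))| = sum C(6,k) for k=0..5 = 63.
|I(U(3,9))| = sum C(9,k) for k=0..3 = 130.
Total = 63 * 130 = 8190.

8190


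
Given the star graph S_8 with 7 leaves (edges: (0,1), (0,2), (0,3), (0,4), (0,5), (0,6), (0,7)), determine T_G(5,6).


A star on 8 vertices is a tree with 7 edges.
T(x,y) = x^(7) for any tree.
T(5,6) = 5^7 = 78125.

78125


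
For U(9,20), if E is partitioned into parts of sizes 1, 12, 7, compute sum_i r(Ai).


r(Ai) = min(|Ai|, 9) for each part.
Sum = min(1,9) + min(12,9) + min(7,9)
    = 1 + 9 + 7
    = 17.

17


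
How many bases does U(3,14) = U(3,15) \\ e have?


Deleting e from U(3,15) gives U(3,14) since n > r.
Bases of U(3,14) = C(14,3) = 14! / (3! * 11!) = 364.

364


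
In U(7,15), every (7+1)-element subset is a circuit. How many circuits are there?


In U(7,15), circuits are the (8)-element subsets.
Any set of 8 elements is dependent, and removing any one element gives
an independent set of size 7, so it is a minimal dependent set.
Number of circuits = (15 choose 8) = 6435.

6435


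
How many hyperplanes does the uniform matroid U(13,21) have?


Hyperplanes of U(13,21) are flats of rank 12.
In a uniform matroid, these are exactly the (12)-element subsets.
Count = C(21,12) = 293930.

293930


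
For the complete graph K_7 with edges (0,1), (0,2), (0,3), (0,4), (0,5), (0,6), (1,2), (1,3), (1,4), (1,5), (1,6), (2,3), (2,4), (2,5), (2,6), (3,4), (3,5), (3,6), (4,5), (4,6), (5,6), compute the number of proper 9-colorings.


P(K_7, k) = k(k-1)(k-2)...(k-6).
P(9) = (9) * (8) * (7) * (6) * (5) * (4) * (3) = 181440.

181440


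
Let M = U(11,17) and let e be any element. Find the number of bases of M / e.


Contracting e from U(11,17) gives U(10,16).
Bases of U(10,16) = (16 choose 10) = 8008.

8008


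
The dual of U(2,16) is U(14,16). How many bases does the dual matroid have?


The dual of U(r,n) is U(n-r, n) = U(14,16).
Bases of U(14,16) are all (14)-element subsets.
|B(M*)| = C(16,14) = 16! / (14! * 2!) = 120.

120


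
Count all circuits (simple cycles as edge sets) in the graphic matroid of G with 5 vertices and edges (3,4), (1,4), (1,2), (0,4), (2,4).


A circuit in a graphic matroid = edge set of a simple cycle.
G has 5 vertices and 5 edges.
Enumerating all minimal edge subsets forming cycles...
Total circuits found: 1.

1


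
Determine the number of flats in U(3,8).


Flats of U(3,8): every subset of size < 3 is a flat, plus E itself.
Count = (8 choose 0) + (8 choose 1) + (8 choose 2) + 1
     = 1 + 8 + 28 + 1
     = 38.

38


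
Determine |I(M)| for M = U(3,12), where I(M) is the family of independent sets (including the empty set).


Independent sets of U(3,12) are all subsets of size <= 3.
Count = C(12,0) + C(12,1) + C(12,2) + C(12,3)
     = 1 + 12 + 66 + 220
     = 299.

299


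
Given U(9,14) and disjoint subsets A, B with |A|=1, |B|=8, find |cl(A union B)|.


|A union B| = 1 + 8 = 9 (disjoint).
In U(9,14), cl(S) = S if |S| < 9, else cl(S) = E.
Since 9 >= 9, cl(A union B) = E.
|cl(A union B)| = 14.

14


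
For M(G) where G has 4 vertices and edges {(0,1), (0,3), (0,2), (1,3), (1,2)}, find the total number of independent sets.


An independent set in a graphic matroid is an acyclic edge subset.
G has 4 vertices and 5 edges.
Enumerate all 2^5 = 32 subsets, checking for acyclicity.
Total independent sets = 24.

24


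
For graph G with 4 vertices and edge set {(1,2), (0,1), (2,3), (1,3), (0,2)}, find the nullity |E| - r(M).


Cycle rank (nullity) = |E| - r(M) = |E| - (|V| - c).
|E| = 5, |V| = 4, c = 1.
Nullity = 5 - (4 - 1) = 5 - 3 = 2.

2


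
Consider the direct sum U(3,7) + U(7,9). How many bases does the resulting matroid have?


Bases of a direct sum M1 + M2: |B| = |B(M1)| * |B(M2)|.
|B(U(3,7))| = C(7,3) = 35.
|B(U(7,9))| = C(9,7) = 36.
Total bases = 35 * 36 = 1260.

1260


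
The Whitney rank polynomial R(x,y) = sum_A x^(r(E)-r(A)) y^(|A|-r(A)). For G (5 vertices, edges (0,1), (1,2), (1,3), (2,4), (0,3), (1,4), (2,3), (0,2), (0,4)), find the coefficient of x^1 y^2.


R(x,y) = sum over A in 2^E of x^(r(E)-r(A)) * y^(|A|-r(A)).
G has 5 vertices, 9 edges. r(E) = 4.
Enumerate all 2^9 = 512 subsets.
Count subsets with r(E)-r(A)=1 and |A|-r(A)=2: 15.

15


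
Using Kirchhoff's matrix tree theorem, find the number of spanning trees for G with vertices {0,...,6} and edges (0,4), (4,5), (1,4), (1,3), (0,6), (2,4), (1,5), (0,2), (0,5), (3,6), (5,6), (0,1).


By Kirchhoff's matrix tree theorem, the number of spanning trees equals
the determinant of any cofactor of the Laplacian matrix L.
G has 7 vertices and 12 edges.
Computing the (6 x 6) cofactor determinant gives 284.

284


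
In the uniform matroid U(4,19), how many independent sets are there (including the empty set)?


Independent sets of U(4,19) are all subsets of size <= 4.
Count = C(19,0) + C(19,1) + C(19,2) + C(19,3) + C(19,4)
     = 1 + 19 + 171 + 969 + 3876
     = 5036.

5036


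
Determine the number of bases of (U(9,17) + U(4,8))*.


(M1+M2)* = M1* + M2*.
M1* = U(8,17), bases: C(17,8) = 24310.
M2* = U(4,8), bases: C(8,4) = 70.
|B(M*)| = 24310 * 70 = 1701700.

1701700


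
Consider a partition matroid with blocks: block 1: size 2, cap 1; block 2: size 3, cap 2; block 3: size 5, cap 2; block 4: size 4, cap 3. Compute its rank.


Rank of a partition matroid = sum of min(|Si|, ci) for each block.
= min(2,1) + min(3,2) + min(5,2) + min(4,3)
= 1 + 2 + 2 + 3
= 8.

8


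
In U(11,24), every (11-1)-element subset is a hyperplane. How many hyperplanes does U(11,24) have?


Hyperplanes of U(11,24) are flats of rank 10.
In a uniform matroid, these are exactly the (10)-element subsets.
Count = C(24,10) = 24! / (10! * 14!) = 1961256.

1961256


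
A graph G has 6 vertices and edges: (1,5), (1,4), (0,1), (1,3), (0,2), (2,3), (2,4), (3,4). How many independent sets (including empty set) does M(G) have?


An independent set in a graphic matroid is an acyclic edge subset.
G has 6 vertices and 8 edges.
Enumerate all 2^8 = 256 subsets, checking for acyclicity.
Total independent sets = 172.

172


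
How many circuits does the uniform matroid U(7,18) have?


In U(7,18), circuits are the (8)-element subsets.
Any set of 8 elements is dependent, and removing any one element gives
an independent set of size 7, so it is a minimal dependent set.
Number of circuits = (18 choose 8) = 43758.

43758


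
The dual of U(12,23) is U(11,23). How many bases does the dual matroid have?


The dual of U(r,n) is U(n-r, n) = U(11,23).
Bases of U(11,23) are all (11)-element subsets.
|B(M*)| = C(23,11) = 23! / (11! * 12!) = 1352078.

1352078


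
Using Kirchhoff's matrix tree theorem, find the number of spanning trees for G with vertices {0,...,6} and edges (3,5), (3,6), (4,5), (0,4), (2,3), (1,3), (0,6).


By Kirchhoff's matrix tree theorem, the number of spanning trees equals
the determinant of any cofactor of the Laplacian matrix L.
G has 7 vertices and 7 edges.
Computing the (6 x 6) cofactor determinant gives 5.

5


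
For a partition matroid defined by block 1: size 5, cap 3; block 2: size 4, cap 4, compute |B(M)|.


A basis picks exactly ci elements from block i.
Number of bases = product of C(|Si|, ci).
= C(5,3) * C(4,4)
= 10 * 1
= 10.

10


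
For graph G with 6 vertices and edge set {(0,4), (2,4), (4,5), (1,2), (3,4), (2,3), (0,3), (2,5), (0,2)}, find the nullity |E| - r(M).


Cycle rank (nullity) = |E| - r(M) = |E| - (|V| - c).
|E| = 9, |V| = 6, c = 1.
Nullity = 9 - (6 - 1) = 9 - 5 = 4.

4


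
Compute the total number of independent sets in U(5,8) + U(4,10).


For a direct sum, |I(M1+M2)| = |I(M1)| * |I(M2)|.
|I(U(5,8))| = sum C(8,k) for k=0..5 = 219.
|I(U(4,10))| = sum C(10,k) for k=0..4 = 386.
Total = 219 * 386 = 84534.

84534


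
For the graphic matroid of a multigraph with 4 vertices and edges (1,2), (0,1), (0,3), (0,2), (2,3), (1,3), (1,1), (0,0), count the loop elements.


In a graphic matroid, a loop is a self-loop edge (u,u) with rank 0.
Examining all 8 edges for self-loops...
Self-loops found: (1,1), (0,0)
Number of loops = 2.

2


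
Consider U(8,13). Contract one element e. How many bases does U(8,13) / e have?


Contracting e from U(8,13) gives U(7,12).
Bases of U(7,12) = C(12,7) = 792.

792


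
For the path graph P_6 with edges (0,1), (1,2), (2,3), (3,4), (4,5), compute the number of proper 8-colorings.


P(P_6, k) = k * (k-1)^(5).
P(8) = 8 * 7^5 = 8 * 16807 = 134456.

134456


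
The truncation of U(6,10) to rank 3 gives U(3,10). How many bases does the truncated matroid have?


Truncating U(6,10) to rank 3 gives U(3,10).
Bases of U(3,10) are all 3-element subsets of 10 elements.
Number of bases = (10 choose 3) = 120.

120


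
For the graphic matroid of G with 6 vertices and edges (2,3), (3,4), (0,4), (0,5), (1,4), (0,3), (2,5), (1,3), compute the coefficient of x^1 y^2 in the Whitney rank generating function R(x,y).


R(x,y) = sum over A in 2^E of x^(r(E)-r(A)) * y^(|A|-r(A)).
G has 6 vertices, 8 edges. r(E) = 5.
Enumerate all 2^8 = 256 subsets.
Count subsets with r(E)-r(A)=1 and |A|-r(A)=2: 4.

4


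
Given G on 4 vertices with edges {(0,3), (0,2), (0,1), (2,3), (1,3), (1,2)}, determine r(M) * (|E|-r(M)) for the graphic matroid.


r(M) = |V| - c = 4 - 1 = 3.
nullity = |E| - r(M) = 6 - 3 = 3.
Product = 3 * 3 = 9.

9


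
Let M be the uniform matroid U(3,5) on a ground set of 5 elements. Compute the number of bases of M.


Bases of U(3,5) are all 3-element subsets of the 5-element ground set.
Number of bases = C(5,3).
(5 choose 3) = 10.

10


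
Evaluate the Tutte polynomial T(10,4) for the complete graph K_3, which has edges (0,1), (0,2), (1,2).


T(K_3; x,y) = x^2 + x + y.
T(10,4) = 100 + 10 + 4 = 114.

114


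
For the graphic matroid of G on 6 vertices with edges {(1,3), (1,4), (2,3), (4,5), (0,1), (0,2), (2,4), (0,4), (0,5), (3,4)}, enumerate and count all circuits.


A circuit in a graphic matroid = edge set of a simple cycle.
G has 6 vertices and 10 edges.
Enumerating all minimal edge subsets forming cycles...
Total circuits found: 20.

20


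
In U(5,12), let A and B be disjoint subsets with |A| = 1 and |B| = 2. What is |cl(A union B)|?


|A union B| = 1 + 2 = 3 (disjoint).
In U(5,12), cl(S) = S if |S| < 5, else cl(S) = E.
Since 3 < 5, cl(A union B) = A union B.
|cl(A union B)| = 3.

3


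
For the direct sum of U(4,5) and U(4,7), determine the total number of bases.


Bases of a direct sum M1 + M2: |B| = |B(M1)| * |B(M2)|.
|B(U(4,5))| = C(5,4) = 5.
|B(U(4,7))| = C(7,4) = 35.
Total bases = 5 * 35 = 175.

175


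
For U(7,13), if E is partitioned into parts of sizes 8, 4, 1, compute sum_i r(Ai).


r(Ai) = min(|Ai|, 7) for each part.
Sum = min(8,7) + min(4,7) + min(1,7)
    = 7 + 4 + 1
    = 12.

12


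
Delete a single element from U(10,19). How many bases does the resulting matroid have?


Deleting e from U(10,19) gives U(10,18) since n > r.
Bases of U(10,18) = (18 choose 10) = 43758.

43758


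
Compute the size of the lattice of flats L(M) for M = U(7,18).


Flats of U(7,18): every subset of size < 7 is a flat, plus E itself.
Count = C(18,0) + C(18,1) + C(18,2) + C(18,3) + C(18,4) + C(18,5) + C(18,6) + 1
     = 1 + 18 + 153 + 816 + 3060 + 8568 + 18564 + 1
     = 31181.

31181


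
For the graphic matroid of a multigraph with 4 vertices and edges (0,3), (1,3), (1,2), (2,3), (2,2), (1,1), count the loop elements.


In a graphic matroid, a loop is a self-loop edge (u,u) with rank 0.
Examining all 6 edges for self-loops...
Self-loops found: (2,2), (1,1)
Number of loops = 2.

2


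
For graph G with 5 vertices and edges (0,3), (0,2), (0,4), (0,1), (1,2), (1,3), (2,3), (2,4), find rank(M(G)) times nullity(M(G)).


r(M) = |V| - c = 5 - 1 = 4.
nullity = |E| - r(M) = 8 - 4 = 4.
Product = 4 * 4 = 16.

16


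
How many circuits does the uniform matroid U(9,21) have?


In U(9,21), circuits are the (10)-element subsets.
Any set of 10 elements is dependent, and removing any one element gives
an independent set of size 9, so it is a minimal dependent set.
Number of circuits = C(21,10) = 21! / (10! * 11!) = 352716.

352716


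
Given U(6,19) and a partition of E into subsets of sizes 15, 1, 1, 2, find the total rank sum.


r(Ai) = min(|Ai|, 6) for each part.
Sum = min(15,6) + min(1,6) + min(1,6) + min(2,6)
    = 6 + 1 + 1 + 2
    = 10.

10


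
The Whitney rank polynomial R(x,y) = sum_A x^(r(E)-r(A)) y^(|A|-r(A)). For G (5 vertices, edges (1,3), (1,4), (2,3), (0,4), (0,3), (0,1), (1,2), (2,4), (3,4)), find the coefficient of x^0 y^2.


R(x,y) = sum over A in 2^E of x^(r(E)-r(A)) * y^(|A|-r(A)).
G has 5 vertices, 9 edges. r(E) = 4.
Enumerate all 2^9 = 512 subsets.
Count subsets with r(E)-r(A)=0 and |A|-r(A)=2: 82.

82


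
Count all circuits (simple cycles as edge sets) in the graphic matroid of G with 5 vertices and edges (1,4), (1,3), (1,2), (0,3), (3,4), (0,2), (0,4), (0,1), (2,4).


A circuit in a graphic matroid = edge set of a simple cycle.
G has 5 vertices and 9 edges.
Enumerating all minimal edge subsets forming cycles...
Total circuits found: 22.

22


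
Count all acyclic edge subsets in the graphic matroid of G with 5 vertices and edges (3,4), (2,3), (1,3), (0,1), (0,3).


An independent set in a graphic matroid is an acyclic edge subset.
G has 5 vertices and 5 edges.
Enumerate all 2^5 = 32 subsets, checking for acyclicity.
Total independent sets = 28.

28


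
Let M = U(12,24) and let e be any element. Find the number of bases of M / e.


Contracting e from U(12,24) gives U(11,23).
Bases of U(11,23) = C(23,11) = 23! / (11! * 12!) = 1352078.

1352078


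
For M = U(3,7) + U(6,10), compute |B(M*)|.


(M1+M2)* = M1* + M2*.
M1* = U(4,7), bases: C(7,4) = 35.
M2* = U(4,10), bases: C(10,4) = 210.
|B(M*)| = 35 * 210 = 7350.

7350


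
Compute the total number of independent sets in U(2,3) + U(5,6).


For a direct sum, |I(M1+M2)| = |I(M1)| * |I(M2)|.
|I(U(2,3))| = sum C(3,k) for k=0..2 = 7.
|I(U(5,6))| = sum C(6,k) for k=0..5 = 63.
Total = 7 * 63 = 441.

441


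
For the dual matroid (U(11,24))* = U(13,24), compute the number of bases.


The dual of U(r,n) is U(n-r, n) = U(13,24).
Bases of U(13,24) are all (13)-element subsets.
|B(M*)| = C(24,13) = 24! / (13! * 11!) = 2496144.

2496144


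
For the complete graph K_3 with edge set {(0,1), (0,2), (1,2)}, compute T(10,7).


T(K_3; x,y) = x^2 + x + y.
T(10,7) = 100 + 10 + 7 = 117.

117


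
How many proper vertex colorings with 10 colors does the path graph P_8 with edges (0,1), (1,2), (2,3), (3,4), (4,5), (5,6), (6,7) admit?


P(P_8, k) = k * (k-1)^(7).
P(10) = 10 * 9^7 = 10 * 4782969 = 47829690.

47829690


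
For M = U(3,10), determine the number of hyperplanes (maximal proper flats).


Hyperplanes of U(3,10) are flats of rank 2.
In a uniform matroid, these are exactly the (2)-element subsets.
Count = C(10,2) = (10 * 9) / (1 * 2) = 45.

45


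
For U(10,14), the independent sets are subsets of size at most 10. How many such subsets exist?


Independent sets of U(10,14) are all subsets of size <= 10.
Count = (14 choose 0) + (14 choose 1) + (14 choose 2) + (14 choose 3) + (14 choose 4) + (14 choose 5) + (14 choose 6) + (14 choose 7) + (14 choose 8) + (14 choose 9) + (14 choose 10)
     = 1 + 14 + 91 + 364 + 1001 + 2002 + 3003 + 3432 + 3003 + 2002 + 1001
     = 15914.

15914


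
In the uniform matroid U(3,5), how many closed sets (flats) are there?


Flats of U(3,5): every subset of size < 3 is a flat, plus E itself.
Count = C(5,0) + C(5,1) + C(5,2) + 1
     = 1 + 5 + 10 + 1
     = 17.

17


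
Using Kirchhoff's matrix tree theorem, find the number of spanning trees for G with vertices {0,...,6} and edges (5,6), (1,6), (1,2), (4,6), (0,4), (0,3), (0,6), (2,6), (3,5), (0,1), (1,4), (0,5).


By Kirchhoff's matrix tree theorem, the number of spanning trees equals
the determinant of any cofactor of the Laplacian matrix L.
G has 7 vertices and 12 edges.
Computing the (6 x 6) cofactor determinant gives 257.

257


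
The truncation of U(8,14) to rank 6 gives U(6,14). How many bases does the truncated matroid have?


Truncating U(8,14) to rank 6 gives U(6,14).
Bases of U(6,14) are all 6-element subsets of 14 elements.
Number of bases = (14 choose 6) = 3003.

3003


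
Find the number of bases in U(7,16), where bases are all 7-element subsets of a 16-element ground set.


Bases of U(7,16) are all 7-element subsets of the 16-element ground set.
Number of bases = C(16,7).
(16 choose 7) = 11440.

11440


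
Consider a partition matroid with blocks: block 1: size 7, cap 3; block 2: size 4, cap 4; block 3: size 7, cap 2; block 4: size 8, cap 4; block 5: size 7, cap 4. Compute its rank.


Rank of a partition matroid = sum of min(|Si|, ci) for each block.
= min(7,3) + min(4,4) + min(7,2) + min(8,4) + min(7,4)
= 3 + 4 + 2 + 4 + 4
= 17.

17


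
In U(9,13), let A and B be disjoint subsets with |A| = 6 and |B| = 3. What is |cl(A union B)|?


|A union B| = 6 + 3 = 9 (disjoint).
In U(9,13), cl(S) = S if |S| < 9, else cl(S) = E.
Since 9 >= 9, cl(A union B) = E.
|cl(A union B)| = 13.

13


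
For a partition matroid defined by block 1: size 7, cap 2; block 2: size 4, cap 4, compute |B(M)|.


A basis picks exactly ci elements from block i.
Number of bases = product of C(|Si|, ci).
= C(7,2) * C(4,4)
= 21 * 1
= 21.

21


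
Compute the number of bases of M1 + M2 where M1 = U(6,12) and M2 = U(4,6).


Bases of a direct sum M1 + M2: |B| = |B(M1)| * |B(M2)|.
|B(U(6,12))| = C(12,6) = 924.
|B(U(4,6))| = C(6,4) = 15.
Total bases = 924 * 15 = 13860.

13860


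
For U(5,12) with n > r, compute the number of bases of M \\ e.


Deleting e from U(5,12) gives U(5,11) since n > r.
Bases of U(5,11) = C(11,5) = 11! / (5! * 6!) = 462.

462


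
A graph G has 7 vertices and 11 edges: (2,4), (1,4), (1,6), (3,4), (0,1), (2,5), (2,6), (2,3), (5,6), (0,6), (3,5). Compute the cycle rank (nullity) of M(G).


Cycle rank (nullity) = |E| - r(M) = |E| - (|V| - c).
|E| = 11, |V| = 7, c = 1.
Nullity = 11 - (7 - 1) = 11 - 6 = 5.

5


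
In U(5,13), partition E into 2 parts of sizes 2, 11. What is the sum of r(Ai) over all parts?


r(Ai) = min(|Ai|, 5) for each part.
Sum = min(2,5) + min(11,5)
    = 2 + 5
    = 7.

7


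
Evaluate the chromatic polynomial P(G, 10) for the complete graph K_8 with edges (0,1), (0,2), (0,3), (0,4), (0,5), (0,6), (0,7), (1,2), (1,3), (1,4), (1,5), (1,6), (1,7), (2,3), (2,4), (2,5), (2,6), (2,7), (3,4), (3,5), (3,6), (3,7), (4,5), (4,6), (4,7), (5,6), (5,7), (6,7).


P(K_8, k) = k(k-1)(k-2)...(k-7).
P(10) = (10) * (9) * (8) * (7) * (6) * (5) * (4) * (3) = 1814400.

1814400


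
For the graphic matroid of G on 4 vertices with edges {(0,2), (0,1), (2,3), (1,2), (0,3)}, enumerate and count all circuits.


A circuit in a graphic matroid = edge set of a simple cycle.
G has 4 vertices and 5 edges.
Enumerating all minimal edge subsets forming cycles...
Total circuits found: 3.

3


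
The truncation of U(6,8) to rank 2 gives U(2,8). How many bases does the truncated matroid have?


Truncating U(6,8) to rank 2 gives U(2,8).
Bases of U(2,8) are all 2-element subsets of 8 elements.
Number of bases = (8 choose 2) = 28.

28


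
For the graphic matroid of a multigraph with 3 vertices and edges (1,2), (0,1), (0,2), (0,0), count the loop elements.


In a graphic matroid, a loop is a self-loop edge (u,u) with rank 0.
Examining all 4 edges for self-loops...
Self-loops found: (0,0)
Number of loops = 1.

1


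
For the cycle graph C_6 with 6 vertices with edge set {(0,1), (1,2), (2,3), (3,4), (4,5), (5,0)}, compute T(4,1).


T(C_6; x,y) = x + x^2 + ... + x^(5) + y.
T(4,1) = 4^1 + 4^2 + 4^3 + 4^4 + 4^5 + 1
= 4 + 16 + 64 + 256 + 1024 + 1
= 1365.

1365


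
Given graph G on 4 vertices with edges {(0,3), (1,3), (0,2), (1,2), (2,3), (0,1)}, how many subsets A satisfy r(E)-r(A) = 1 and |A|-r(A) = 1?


R(x,y) = sum over A in 2^E of x^(r(E)-r(A)) * y^(|A|-r(A)).
G has 4 vertices, 6 edges. r(E) = 3.
Enumerate all 2^6 = 64 subsets.
Count subsets with r(E)-r(A)=1 and |A|-r(A)=1: 4.

4


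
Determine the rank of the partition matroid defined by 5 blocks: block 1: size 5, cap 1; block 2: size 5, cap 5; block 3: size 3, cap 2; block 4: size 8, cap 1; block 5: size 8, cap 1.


Rank of a partition matroid = sum of min(|Si|, ci) for each block.
= min(5,1) + min(5,5) + min(3,2) + min(8,1) + min(8,1)
= 1 + 5 + 2 + 1 + 1
= 10.

10


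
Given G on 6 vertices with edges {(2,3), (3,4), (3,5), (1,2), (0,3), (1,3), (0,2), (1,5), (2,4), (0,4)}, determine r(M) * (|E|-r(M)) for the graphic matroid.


r(M) = |V| - c = 6 - 1 = 5.
nullity = |E| - r(M) = 10 - 5 = 5.
Product = 5 * 5 = 25.

25


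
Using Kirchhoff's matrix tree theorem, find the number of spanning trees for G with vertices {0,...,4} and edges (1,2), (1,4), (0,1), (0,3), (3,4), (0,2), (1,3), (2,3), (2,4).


By Kirchhoff's matrix tree theorem, the number of spanning trees equals
the determinant of any cofactor of the Laplacian matrix L.
G has 5 vertices and 9 edges.
Computing the (4 x 4) cofactor determinant gives 75.

75


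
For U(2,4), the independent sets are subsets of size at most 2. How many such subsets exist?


Independent sets of U(2,4) are all subsets of size <= 2.
Count = (4 choose 0) + (4 choose 1) + (4 choose 2)
     = 1 + 4 + 6
     = 11.

11


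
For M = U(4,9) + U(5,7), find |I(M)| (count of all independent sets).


For a direct sum, |I(M1+M2)| = |I(M1)| * |I(M2)|.
|I(U(4,9))| = sum C(9,k) for k=0..4 = 256.
|I(U(5,7))| = sum C(7,k) for k=0..5 = 120.
Total = 256 * 120 = 30720.

30720


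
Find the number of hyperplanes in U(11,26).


Hyperplanes of U(11,26) are flats of rank 10.
In a uniform matroid, these are exactly the (10)-element subsets.
Count = C(26,10) = 26! / (10! * 16!) = 5311735.

5311735


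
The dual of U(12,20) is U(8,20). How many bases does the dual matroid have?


The dual of U(r,n) is U(n-r, n) = U(8,20).
Bases of U(8,20) are all (8)-element subsets.
|B(M*)| = C(20,8) = 20! / (8! * 12!) = 125970.

125970


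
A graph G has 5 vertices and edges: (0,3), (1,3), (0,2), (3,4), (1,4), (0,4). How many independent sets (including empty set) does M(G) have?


An independent set in a graphic matroid is an acyclic edge subset.
G has 5 vertices and 6 edges.
Enumerate all 2^6 = 64 subsets, checking for acyclicity.
Total independent sets = 48.

48


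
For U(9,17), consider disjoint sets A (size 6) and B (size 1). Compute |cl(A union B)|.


|A union B| = 6 + 1 = 7 (disjoint).
In U(9,17), cl(S) = S if |S| < 9, else cl(S) = E.
Since 7 < 9, cl(A union B) = A union B.
|cl(A union B)| = 7.

7


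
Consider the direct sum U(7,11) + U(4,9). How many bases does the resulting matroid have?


Bases of a direct sum M1 + M2: |B| = |B(M1)| * |B(M2)|.
|B(U(7,11))| = C(11,7) = 330.
|B(U(4,9))| = C(9,4) = 126.
Total bases = 330 * 126 = 41580.

41580


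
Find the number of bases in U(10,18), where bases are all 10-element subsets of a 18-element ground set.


Bases of U(10,18) are all 10-element subsets of the 18-element ground set.
Number of bases = C(18,10).
C(18,10) = 43758.

43758


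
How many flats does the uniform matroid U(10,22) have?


Flats of U(10,22): every subset of size < 10 is a flat, plus E itself.
Count = (22 choose 0) + (22 choose 1) + (22 choose 2) + (22 choose 3) + (22 choose 4) + (22 choose 5) + (22 choose 6) + (22 choose 7) + (22 choose 8) + (22 choose 9) + 1
     = 1 + 22 + 231 + 1540 + 7315 + 26334 + 74613 + 170544 + 319770 + 497420 + 1
     = 1097791.

1097791


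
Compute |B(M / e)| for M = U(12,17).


Contracting e from U(12,17) gives U(11,16).
Bases of U(11,16) = C(16,11) = 4368.

4368


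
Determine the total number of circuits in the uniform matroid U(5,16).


In U(5,16), circuits are the (6)-element subsets.
Any set of 6 elements is dependent, and removing any one element gives
an independent set of size 5, so it is a minimal dependent set.
Number of circuits = (16 choose 6) = 8008.

8008


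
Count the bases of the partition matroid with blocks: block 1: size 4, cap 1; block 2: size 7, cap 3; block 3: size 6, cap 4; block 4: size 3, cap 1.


A basis picks exactly ci elements from block i.
Number of bases = product of C(|Si|, ci).
= C(4,1) * C(7,3) * C(6,4) * C(3,1)
= 4 * 35 * 15 * 3
= 6300.

6300


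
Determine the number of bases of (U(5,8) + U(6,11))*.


(M1+M2)* = M1* + M2*.
M1* = U(3,8), bases: C(8,3) = 56.
M2* = U(5,11), bases: C(11,5) = 462.
|B(M*)| = 56 * 462 = 25872.

25872


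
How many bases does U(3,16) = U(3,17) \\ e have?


Deleting e from U(3,17) gives U(3,16) since n > r.
Bases of U(3,16) = C(16,3) = (16 * 15 * 14) / (1 * 2 * 3) = 560.

560


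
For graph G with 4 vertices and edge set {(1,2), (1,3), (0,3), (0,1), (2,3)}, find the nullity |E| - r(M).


Cycle rank (nullity) = |E| - r(M) = |E| - (|V| - c).
|E| = 5, |V| = 4, c = 1.
Nullity = 5 - (4 - 1) = 5 - 3 = 2.

2


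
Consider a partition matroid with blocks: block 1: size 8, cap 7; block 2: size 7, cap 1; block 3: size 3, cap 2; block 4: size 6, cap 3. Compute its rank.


Rank of a partition matroid = sum of min(|Si|, ci) for each block.
= min(8,7) + min(7,1) + min(3,2) + min(6,3)
= 7 + 1 + 2 + 3
= 13.

13


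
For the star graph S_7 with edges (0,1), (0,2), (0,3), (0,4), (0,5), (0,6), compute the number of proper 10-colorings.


P(tree, k) = k * (k-1)^(6) for any tree on 7 vertices.
P(10) = 10 * 9^6 = 10 * 531441 = 5314410.

5314410


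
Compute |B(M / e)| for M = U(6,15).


Contracting e from U(6,15) gives U(5,14).
Bases of U(5,14) = C(14,5) = 14! / (5! * 9!) = 2002.

2002


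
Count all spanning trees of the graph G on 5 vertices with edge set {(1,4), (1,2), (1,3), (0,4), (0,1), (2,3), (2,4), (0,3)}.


By Kirchhoff's matrix tree theorem, the number of spanning trees equals
the determinant of any cofactor of the Laplacian matrix L.
G has 5 vertices and 8 edges.
Computing the (4 x 4) cofactor determinant gives 45.

45


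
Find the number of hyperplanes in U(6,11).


Hyperplanes of U(6,11) are flats of rank 5.
In a uniform matroid, these are exactly the (5)-element subsets.
Count = C(11,5) = 11! / (5! * 6!) = 462.

462


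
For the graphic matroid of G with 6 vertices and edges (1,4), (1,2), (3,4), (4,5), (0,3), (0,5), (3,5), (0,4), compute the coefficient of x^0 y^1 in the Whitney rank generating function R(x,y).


R(x,y) = sum over A in 2^E of x^(r(E)-r(A)) * y^(|A|-r(A)).
G has 6 vertices, 8 edges. r(E) = 5.
Enumerate all 2^8 = 256 subsets.
Count subsets with r(E)-r(A)=0 and |A|-r(A)=1: 15.

15
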